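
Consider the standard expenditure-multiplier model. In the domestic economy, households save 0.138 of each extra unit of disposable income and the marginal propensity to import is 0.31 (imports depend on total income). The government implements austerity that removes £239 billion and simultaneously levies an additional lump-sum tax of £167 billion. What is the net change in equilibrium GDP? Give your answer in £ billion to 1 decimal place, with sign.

MPC = 1 − MPS = 1 − 0.138 = 0.862.
Expenditure multiplier = 1/(1 − c + m) = 1/(1 − 0.862 + 0.31) = 1/0.448 ≈ 2.232.
ΔG contributes k·ΔG = (−£239 billion) / 0.448 ≈ −£533.5 billion.
ΔT of +£167 billion changes first-round spending by −c·ΔT = −£143.954 billion, contributing k·(−c·ΔT) = (−£143.954 billion) / 0.448 ≈ −£321.3 billion.
Net ΔY = k(ΔG − c·ΔT) = (−£382.954 billion) / 0.448 ≈ −£854.8 billion.

−£854.8 billion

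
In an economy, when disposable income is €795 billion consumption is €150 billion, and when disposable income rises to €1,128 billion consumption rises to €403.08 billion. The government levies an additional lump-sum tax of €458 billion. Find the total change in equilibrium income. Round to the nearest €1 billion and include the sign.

−€1,450 billion

MPC = ΔC/ΔYd = (403.08 − 150)/(1,128 − 795) = 253.08/333 = 0.76.
A lump-sum tax change of +€458 billion shifts disposable income by −€458 billion; first-round consumption changes by −c × ΔT = −0.76 × (+€458 billion) = −€348.08 billion.
Expenditure multiplier = 1/(1 − MPC) = 1/(1 − 0.76) = 1/0.24 ≈ 4.167.
The tax multiplier is −c × k ≈ −3.167, so ΔY = k × (−c·ΔT) = (−€348.08 billion) / 0.24 ≈ −€1,450 billion.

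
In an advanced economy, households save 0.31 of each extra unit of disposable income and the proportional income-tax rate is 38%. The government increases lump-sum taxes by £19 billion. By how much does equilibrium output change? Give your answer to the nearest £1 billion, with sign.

MPC = 1 − MPS = 1 − 0.31 = 0.69.
A lump-sum tax change of +£19 billion shifts disposable income by −£19 billion; first-round consumption changes by −c × ΔT = −0.69 × (+£19 billion) = −£13.11 billion.
Expenditure multiplier = 1/(1 − c(1−t)) = 1/(1 − 0.69×0.62) = 1/0.5722 ≈ 1.748.
The tax multiplier is −c × k ≈ −1.206, so ΔY = k × (−c·ΔT) = (−£13.11 billion) / 0.5722 ≈ −£23 billion.

−£23 billion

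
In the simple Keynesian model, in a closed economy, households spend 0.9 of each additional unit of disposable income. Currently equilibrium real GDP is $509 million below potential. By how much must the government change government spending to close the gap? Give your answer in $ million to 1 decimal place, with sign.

Spending multiplier = 1/(1 − MPC) = 1/(1 − 0.9) = 1/0.1 = 10.
Need ΔY = +$509 million, so ΔG = ΔY/k = (+$509 million) × 0.1 = +$50.9 million.
The government should increase government spending by $50.9 million.

+$50.9 million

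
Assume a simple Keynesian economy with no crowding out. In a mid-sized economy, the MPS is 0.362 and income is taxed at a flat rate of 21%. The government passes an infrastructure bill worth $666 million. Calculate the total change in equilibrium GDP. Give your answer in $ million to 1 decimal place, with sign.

+$1,342.8 million

MPC = 1 − MPS = 1 − 0.362 = 0.638.
Spending multiplier = 1/(1 − c(1−t)) = 1/(1 − 0.638×0.79) = 1/0.49598 ≈ 2.016.
ΔY = k × ΔG = (+$666 million) / 0.49598 ≈ +$1,342.8 million.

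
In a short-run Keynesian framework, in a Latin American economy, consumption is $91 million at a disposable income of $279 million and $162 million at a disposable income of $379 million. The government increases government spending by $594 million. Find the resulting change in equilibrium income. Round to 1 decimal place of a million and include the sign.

+$2,048.3 million

MPC = ΔC/ΔYd = (162 − 91)/(379 − 279) = 71/100 = 0.71.
Spending multiplier = 1/(1 − MPC) = 1/(1 − 0.71) = 1/0.29 ≈ 3.448.
ΔY = k × ΔG = (+$594 million) / 0.29 ≈ +$2,048.3 million.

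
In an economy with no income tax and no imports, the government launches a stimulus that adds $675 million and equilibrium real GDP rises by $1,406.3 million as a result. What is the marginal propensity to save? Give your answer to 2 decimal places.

0.48

Implied spending multiplier k = ΔY/ΔG = 1,406.3/675 ≈ 2.0834.
Since k = 1/(1 − MPC), MPC = 1 − 1/k = 1 − ΔG/ΔY = 1 − 675/1,406.3 ≈ 0.52.
MPS = 1 − MPC = 0.48.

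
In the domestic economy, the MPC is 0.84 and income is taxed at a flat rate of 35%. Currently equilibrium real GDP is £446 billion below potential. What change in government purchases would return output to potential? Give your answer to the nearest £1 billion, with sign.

Spending multiplier = 1/(1 − c(1−t)) = 1/(1 − 0.84×0.65) = 1/0.454 ≈ 2.203.
Need ΔY = +£446 billion, so ΔG = ΔY/k = (+£446 billion) × 0.454 ≈ +£202 billion.
The government should increase government purchases by £202 billion.

+£202 billion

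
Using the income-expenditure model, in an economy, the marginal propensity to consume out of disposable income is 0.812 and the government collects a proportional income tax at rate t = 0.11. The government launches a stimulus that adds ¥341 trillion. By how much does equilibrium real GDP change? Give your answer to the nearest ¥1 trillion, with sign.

+¥1,230 trillion

Spending multiplier = 1/(1 − c(1−t)) = 1/(1 − 0.812×0.89) = 1/0.27732 ≈ 3.606.
ΔY = k × ΔG = (+¥341 trillion) / 0.27732 ≈ +¥1,230 trillion.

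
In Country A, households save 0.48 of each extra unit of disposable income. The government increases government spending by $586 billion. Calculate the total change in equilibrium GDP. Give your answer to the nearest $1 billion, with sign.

+$1,221 billion

MPC = 1 − MPS = 1 − 0.48 = 0.52.
Expenditure multiplier = 1/(1 − MPC) = 1/(1 − 0.52) = 1/0.48 ≈ 2.083.
ΔY = k × ΔG = (+$586 billion) / 0.48 ≈ +$1,221 billion.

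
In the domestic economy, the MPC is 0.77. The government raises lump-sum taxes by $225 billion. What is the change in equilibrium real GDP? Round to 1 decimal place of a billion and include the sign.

−$753.3 billion

A lump-sum tax change of +$225 billion shifts disposable income by −$225 billion; first-round consumption changes by −c × ΔT = −0.77 × (+$225 billion) = −$173.25 billion.
Expenditure multiplier = 1/(1 − MPC) = 1/(1 − 0.77) = 1/0.23 ≈ 4.348.
The tax multiplier is −c × k ≈ −3.348, so ΔY = k × (−c·ΔT) = (−$173.25 billion) / 0.23 ≈ −$753.3 billion.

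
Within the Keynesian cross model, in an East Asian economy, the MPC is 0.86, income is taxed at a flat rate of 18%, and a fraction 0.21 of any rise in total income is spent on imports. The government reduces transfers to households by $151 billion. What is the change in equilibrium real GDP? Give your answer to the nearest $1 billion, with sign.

The transfer change shifts disposable income by −$151 billion, so first-round consumption changes by c·ΔTR = 0.86 × (−$151 billion) = −$129.86 billion.
Expenditure multiplier = 1/(1 − c(1−t) + m) = 1/(1 − 0.86×0.82 + 0.21) = 1/0.5048 ≈ 1.981.
The transfer multiplier is c × k ≈ 1.704, so ΔY = k × (c·ΔTR) = (−$129.86 billion) / 0.5048 ≈ −$257 billion.

−$257 billion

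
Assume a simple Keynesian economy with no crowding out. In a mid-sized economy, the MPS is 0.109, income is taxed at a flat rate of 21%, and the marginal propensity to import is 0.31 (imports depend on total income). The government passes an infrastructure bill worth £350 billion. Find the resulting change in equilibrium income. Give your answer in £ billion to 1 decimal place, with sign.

MPC = 1 − MPS = 1 − 0.109 = 0.891.
Spending multiplier = 1/(1 − c(1−t) + m) = 1/(1 − 0.891×0.79 + 0.31) = 1/0.60611 ≈ 1.65.
ΔY = k × ΔG = (+£350 billion) / 0.60611 ≈ +£577.5 billion.

+£577.5 billion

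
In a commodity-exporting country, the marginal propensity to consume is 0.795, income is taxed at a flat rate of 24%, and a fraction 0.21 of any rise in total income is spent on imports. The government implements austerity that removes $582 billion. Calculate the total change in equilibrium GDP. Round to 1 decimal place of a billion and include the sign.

Government-spending multiplier = 1/(1 − c(1−t) + m) = 1/(1 − 0.795×0.76 + 0.21) = 1/0.6058 ≈ 1.651.
ΔY = k × ΔG = (−$582 billion) / 0.6058 ≈ −$960.7 billion.

−$960.7 billion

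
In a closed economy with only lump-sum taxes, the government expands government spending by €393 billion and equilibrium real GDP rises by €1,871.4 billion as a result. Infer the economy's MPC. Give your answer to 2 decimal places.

0.79

Implied spending multiplier k = ΔY/ΔG = 1,871.4/393 ≈ 4.7618.
Since k = 1/(1 − MPC), MPC = 1 − 1/k = 1 − ΔG/ΔY = 1 − 393/1,871.4 ≈ 0.79.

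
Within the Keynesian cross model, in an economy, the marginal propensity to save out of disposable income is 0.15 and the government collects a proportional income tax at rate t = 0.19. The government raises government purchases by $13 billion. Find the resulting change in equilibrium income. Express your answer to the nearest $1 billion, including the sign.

MPC = 1 − MPS = 1 − 0.15 = 0.85.
Spending multiplier = 1/(1 − c(1−t)) = 1/(1 − 0.85×0.81) = 1/0.3115 ≈ 3.21.
ΔY = k × ΔG = (+$13 billion) / 0.3115 ≈ +$42 billion.

+$42 billion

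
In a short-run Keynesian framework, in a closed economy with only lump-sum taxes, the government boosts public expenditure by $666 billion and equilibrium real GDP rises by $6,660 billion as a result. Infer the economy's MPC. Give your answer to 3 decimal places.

Implied spending multiplier k = ΔY/ΔG = 6,660/666 = 10.
Since k = 1/(1 − MPC), MPC = 1 − 1/k = 1 − ΔG/ΔY = 1 − 666/6,660 = 0.900.

0.900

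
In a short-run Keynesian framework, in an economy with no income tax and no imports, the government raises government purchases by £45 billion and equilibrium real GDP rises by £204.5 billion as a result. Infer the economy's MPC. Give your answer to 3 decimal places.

Implied spending multiplier k = ΔY/ΔG = 204.5/45 ≈ 4.5444.
Since k = 1/(1 − MPC), MPC = 1 − 1/k = 1 − ΔG/ΔY = 1 − 45/204.5 ≈ 0.780.

0.780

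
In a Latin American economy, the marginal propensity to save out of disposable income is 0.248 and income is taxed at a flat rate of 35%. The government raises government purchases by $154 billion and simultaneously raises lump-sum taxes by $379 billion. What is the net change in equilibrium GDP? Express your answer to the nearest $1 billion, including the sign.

MPC = 1 − MPS = 1 − 0.248 = 0.752.
Expenditure multiplier = 1/(1 − c(1−t)) = 1/(1 − 0.752×0.65) = 1/0.5112 ≈ 1.956.
ΔG contributes k·ΔG = (+$154 billion) / 0.5112 ≈ +$301.3 billion.
ΔT of +$379 billion changes first-round spending by −c·ΔT = −$285.008 billion, contributing k·(−c·ΔT) = (−$285.008 billion) / 0.5112 ≈ −$557.5 billion.
Net ΔY = k(ΔG − c·ΔT) = (−$131.008 billion) / 0.5112 ≈ −$256 billion.

−$256 billion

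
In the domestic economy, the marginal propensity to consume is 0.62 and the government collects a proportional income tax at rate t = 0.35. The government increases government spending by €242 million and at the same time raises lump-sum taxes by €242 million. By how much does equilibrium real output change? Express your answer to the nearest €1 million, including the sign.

Expenditure multiplier = 1/(1 − c(1−t)) = 1/(1 − 0.62×0.65) = 1/0.597 ≈ 1.675.
ΔG contributes k·ΔG = (+€242 million) / 0.597 ≈ +€405.4 million.
ΔT of +€242 million changes first-round spending by −c·ΔT = −€150.04 million, contributing k·(−c·ΔT) = (−€150.04 million) / 0.597 ≈ −€251.3 million.
Net ΔY = k(ΔG − c·ΔT) = (+€91.96 million) / 0.597 ≈ +€154 million.

+€154 million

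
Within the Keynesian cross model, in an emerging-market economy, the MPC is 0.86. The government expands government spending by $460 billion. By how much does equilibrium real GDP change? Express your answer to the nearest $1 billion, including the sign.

+$3,286 billion

Spending multiplier = 1/(1 − MPC) = 1/(1 − 0.86) = 1/0.14 ≈ 7.143.
ΔY = k × ΔG = (+$460 billion) / 0.14 ≈ +$3,286 billion.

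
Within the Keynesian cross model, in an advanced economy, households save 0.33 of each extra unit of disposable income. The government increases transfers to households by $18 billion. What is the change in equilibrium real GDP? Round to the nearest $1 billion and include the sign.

MPC = 1 − MPS = 1 − 0.33 = 0.67.
The transfer change shifts disposable income by +$18 billion, so first-round consumption changes by c·ΔTR = 0.67 × (+$18 billion) = +$12.06 billion.
Expenditure multiplier = 1/(1 − MPC) = 1/(1 − 0.67) = 1/0.33 ≈ 3.03.
The transfer multiplier is c × k ≈ 2.03, so ΔY = k × (c·ΔTR) = (+$12.06 billion) / 0.33 ≈ +$37 billion.

+$37 billion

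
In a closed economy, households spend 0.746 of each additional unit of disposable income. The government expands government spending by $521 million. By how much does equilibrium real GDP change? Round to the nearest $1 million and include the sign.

Spending multiplier = 1/(1 − MPC) = 1/(1 − 0.746) = 1/0.254 ≈ 3.937.
ΔY = k × ΔG = (+$521 million) / 0.254 ≈ +$2,051 million.

+$2,051 million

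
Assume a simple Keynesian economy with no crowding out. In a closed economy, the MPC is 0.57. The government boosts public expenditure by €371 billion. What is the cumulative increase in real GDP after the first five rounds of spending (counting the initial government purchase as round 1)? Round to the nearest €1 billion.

Round 1 adds ΔG = €371 billion; each later round is MPC = 0.57 times the previous.
After 5 rounds: 371 + 211.47 + 120.5379 + 68.706603 + 39.16276371 = ΔG·(1 − c^5)/(1 − c) = 371 × (1 − 0.0601692057)/0.43 ≈ €811 billion.

€811 billion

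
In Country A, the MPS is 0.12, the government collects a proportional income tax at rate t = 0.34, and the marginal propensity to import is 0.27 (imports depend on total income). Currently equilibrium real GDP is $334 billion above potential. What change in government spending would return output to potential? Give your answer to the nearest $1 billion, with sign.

MPC = 1 − MPS = 1 − 0.12 = 0.88.
Spending multiplier = 1/(1 − c(1−t) + m) = 1/(1 − 0.88×0.66 + 0.27) = 1/0.6892 ≈ 1.451.
Need ΔY = −$334 billion, so ΔG = ΔY/k = (−$334 billion) × 0.6892 ≈ −$230 billion.
The government should cut government spending by $230 billion.

−$230 billion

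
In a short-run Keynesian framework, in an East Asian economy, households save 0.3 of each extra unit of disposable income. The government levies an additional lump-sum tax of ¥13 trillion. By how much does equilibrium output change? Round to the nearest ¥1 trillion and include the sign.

MPC = 1 − MPS = 1 − 0.3 = 0.7.
A lump-sum tax change of +¥13 trillion shifts disposable income by −¥13 trillion; first-round consumption changes by −c × ΔT = −0.7 × (+¥13 trillion) = −¥9.1 trillion.
Expenditure multiplier = 1/(1 − MPC) = 1/(1 − 0.7) = 1/0.3 ≈ 3.333.
The tax multiplier is −c × k ≈ −2.333, so ΔY = k × (−c·ΔT) = (−¥9.1 trillion) / 0.3 ≈ −¥30 trillion.

−¥30 trillion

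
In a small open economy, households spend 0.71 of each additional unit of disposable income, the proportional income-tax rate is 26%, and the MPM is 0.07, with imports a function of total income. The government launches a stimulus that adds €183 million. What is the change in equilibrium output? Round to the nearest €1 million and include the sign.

+€336 million

Spending multiplier = 1/(1 − c(1−t) + m) = 1/(1 − 0.71×0.74 + 0.07) = 1/0.5446 ≈ 1.836.
ΔY = k × ΔG = (+€183 million) / 0.5446 ≈ +€336 million.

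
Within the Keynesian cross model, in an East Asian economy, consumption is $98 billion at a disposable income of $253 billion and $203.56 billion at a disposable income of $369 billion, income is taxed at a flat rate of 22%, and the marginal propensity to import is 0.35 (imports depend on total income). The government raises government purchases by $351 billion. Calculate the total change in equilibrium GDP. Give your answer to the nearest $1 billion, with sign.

+$548 billion

MPC = ΔC/ΔYd = (203.56 − 98)/(369 − 253) = 105.56/116 = 0.91.
Expenditure multiplier = 1/(1 − c(1−t) + m) = 1/(1 − 0.91×0.78 + 0.35) = 1/0.6402 ≈ 1.562.
ΔY = k × ΔG = (+$351 billion) / 0.6402 ≈ +$548 billion.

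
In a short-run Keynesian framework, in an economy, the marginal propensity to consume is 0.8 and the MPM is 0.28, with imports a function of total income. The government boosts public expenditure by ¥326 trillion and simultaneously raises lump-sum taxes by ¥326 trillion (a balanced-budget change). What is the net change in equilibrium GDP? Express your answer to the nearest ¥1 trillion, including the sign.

Expenditure multiplier = 1/(1 − c + m) = 1/(1 − 0.8 + 0.28) = 1/0.48 ≈ 2.083.
ΔG contributes k·ΔG = (+¥326 trillion) / 0.48 ≈ +¥679.2 trillion.
ΔT of +¥326 trillion changes first-round spending by −c·ΔT = −¥260.8 trillion, contributing k·(−c·ΔT) = (−¥260.8 trillion) / 0.48 ≈ −¥543.3 trillion.
Net ΔY = k(ΔG − c·ΔT) = (+¥65.2 trillion) / 0.48 ≈ +¥136 trillion.

+¥136 trillion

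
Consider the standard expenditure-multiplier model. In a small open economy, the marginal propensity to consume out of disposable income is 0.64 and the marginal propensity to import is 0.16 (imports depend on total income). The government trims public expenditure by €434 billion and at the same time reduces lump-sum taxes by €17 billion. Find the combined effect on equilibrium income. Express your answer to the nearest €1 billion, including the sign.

Expenditure multiplier = 1/(1 − c + m) = 1/(1 − 0.64 + 0.16) = 1/0.52 ≈ 1.923.
ΔG contributes k·ΔG = (−€434 billion) / 0.52 ≈ −€834.6 billion.
ΔT of −€17 billion changes first-round spending by −c·ΔT = +€10.88 billion, contributing k·(−c·ΔT) = (+€10.88 billion) / 0.52 ≈ +€20.9 billion.
Net ΔY = k(ΔG − c·ΔT) = (−€423.12 billion) / 0.52 ≈ −€814 billion.

−€814 billion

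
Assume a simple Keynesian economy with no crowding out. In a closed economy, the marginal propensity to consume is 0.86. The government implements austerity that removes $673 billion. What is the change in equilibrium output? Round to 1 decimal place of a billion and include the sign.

Spending multiplier = 1/(1 − MPC) = 1/(1 − 0.86) = 1/0.14 ≈ 7.143.
ΔY = k × ΔG = (−$673 billion) / 0.14 ≈ −$4,807.1 billion.

−$4,807.1 billion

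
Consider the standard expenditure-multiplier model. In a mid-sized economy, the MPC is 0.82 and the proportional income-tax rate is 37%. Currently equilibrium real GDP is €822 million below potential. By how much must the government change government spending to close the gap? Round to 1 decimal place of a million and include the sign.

+€397.4 million

Spending multiplier = 1/(1 − c(1−t)) = 1/(1 − 0.82×0.63) = 1/0.4834 ≈ 2.069.
Need ΔY = +€822 million, so ΔG = ΔY/k = (+€822 million) × 0.4834 ≈ +€397.4 million.
The government should increase government spending by €397.4 million.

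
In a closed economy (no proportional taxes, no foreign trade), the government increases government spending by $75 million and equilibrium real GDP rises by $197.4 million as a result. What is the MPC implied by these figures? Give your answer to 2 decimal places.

0.62

Implied spending multiplier k = ΔY/ΔG = 197.4/75 = 2.632.
Since k = 1/(1 − MPC), MPC = 1 − 1/k = 1 − ΔG/ΔY = 1 − 75/197.4 ≈ 0.62.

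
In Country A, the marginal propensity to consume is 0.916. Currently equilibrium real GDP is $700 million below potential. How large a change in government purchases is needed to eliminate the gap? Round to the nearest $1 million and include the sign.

+$59 million

Spending multiplier = 1/(1 − MPC) = 1/(1 − 0.916) = 1/0.084 ≈ 11.905.
Need ΔY = +$700 million, so ΔG = ΔY/k = (+$700 million) × 0.084 ≈ +$59 million.
The government should increase government purchases by $59 million.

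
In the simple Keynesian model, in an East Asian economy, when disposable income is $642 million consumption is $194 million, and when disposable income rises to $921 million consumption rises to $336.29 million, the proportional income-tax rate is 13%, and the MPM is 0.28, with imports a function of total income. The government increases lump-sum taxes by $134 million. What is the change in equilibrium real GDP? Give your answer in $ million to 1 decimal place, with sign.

−$81.7 million

MPC = ΔC/ΔYd = (336.29 − 194)/(921 − 642) = 142.29/279 = 0.51.
A lump-sum tax change of +$134 million shifts disposable income by −$134 million; first-round consumption changes by −c × ΔT = −0.51 × (+$134 million) = −$68.34 million.
Expenditure multiplier = 1/(1 − c(1−t) + m) = 1/(1 − 0.51×0.87 + 0.28) = 1/0.8363 ≈ 1.196.
The tax multiplier is −c × k ≈ −0.61, so ΔY = k × (−c·ΔT) = (−$68.34 million) / 0.8363 ≈ −$81.7 million.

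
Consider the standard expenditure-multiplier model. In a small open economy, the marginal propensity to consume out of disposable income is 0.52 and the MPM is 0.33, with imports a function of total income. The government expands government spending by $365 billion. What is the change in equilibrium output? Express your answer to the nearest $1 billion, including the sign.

+$451 billion

Spending multiplier = 1/(1 − c + m) = 1/(1 − 0.52 + 0.33) = 1/0.81 ≈ 1.235.
ΔY = k × ΔG = (+$365 billion) / 0.81 ≈ +$451 billion.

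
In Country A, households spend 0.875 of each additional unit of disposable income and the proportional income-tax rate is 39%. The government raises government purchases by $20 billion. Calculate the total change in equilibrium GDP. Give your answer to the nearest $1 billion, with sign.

Expenditure multiplier = 1/(1 − c(1−t)) = 1/(1 − 0.875×0.61) = 1/0.46625 ≈ 2.145.
ΔY = k × ΔG = (+$20 billion) / 0.46625 ≈ +$43 billion.

+$43 billion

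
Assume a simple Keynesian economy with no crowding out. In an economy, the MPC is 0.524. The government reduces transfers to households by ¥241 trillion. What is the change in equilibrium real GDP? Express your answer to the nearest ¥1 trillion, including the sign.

−¥265 trillion

The transfer change shifts disposable income by −¥241 trillion, so first-round consumption changes by c·ΔTR = 0.524 × (−¥241 trillion) = −¥126.284 trillion.
Expenditure multiplier = 1/(1 − MPC) = 1/(1 − 0.524) = 1/0.476 ≈ 2.101.
The transfer multiplier is c × k ≈ 1.101, so ΔY = k × (c·ΔTR) = (−¥126.284 trillion) / 0.476 ≈ −¥265 trillion.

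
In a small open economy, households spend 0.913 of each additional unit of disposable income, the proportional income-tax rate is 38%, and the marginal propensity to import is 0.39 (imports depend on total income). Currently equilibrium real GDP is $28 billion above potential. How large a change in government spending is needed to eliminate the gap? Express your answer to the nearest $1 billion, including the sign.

−$23 billion

Spending multiplier = 1/(1 − c(1−t) + m) = 1/(1 − 0.913×0.62 + 0.39) = 1/0.82394 ≈ 1.214.
Need ΔY = −$28 billion, so ΔG = ΔY/k = (−$28 billion) × 0.82394 ≈ −$23 billion.
The government should cut government spending by $23 billion.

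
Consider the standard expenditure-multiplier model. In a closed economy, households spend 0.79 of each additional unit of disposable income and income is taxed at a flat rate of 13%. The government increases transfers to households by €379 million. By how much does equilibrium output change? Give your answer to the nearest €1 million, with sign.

+€957 million

The transfer change shifts disposable income by +€379 million, so first-round consumption changes by c·ΔTR = 0.79 × (+€379 million) = +€299.41 million.
Expenditure multiplier = 1/(1 − c(1−t)) = 1/(1 − 0.79×0.87) = 1/0.3127 ≈ 3.198.
The transfer multiplier is c × k ≈ 2.526, so ΔY = k × (c·ΔTR) = (+€299.41 million) / 0.3127 ≈ +€957 million.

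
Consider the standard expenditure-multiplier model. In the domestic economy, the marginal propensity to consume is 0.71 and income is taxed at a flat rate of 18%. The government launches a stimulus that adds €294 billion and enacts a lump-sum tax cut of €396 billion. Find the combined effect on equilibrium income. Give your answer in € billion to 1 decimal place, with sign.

+€1,376.6 billion

Expenditure multiplier = 1/(1 − c(1−t)) = 1/(1 − 0.71×0.82) = 1/0.4178 ≈ 2.393.
ΔG contributes k·ΔG = (+€294 billion) / 0.4178 ≈ +€703.7 billion.
ΔT of −€396 billion changes first-round spending by −c·ΔT = +€281.16 billion, contributing k·(−c·ΔT) = (+€281.16 billion) / 0.4178 ≈ +€673 billion.
Net ΔY = k(ΔG − c·ΔT) = (+€575.16 billion) / 0.4178 ≈ +€1,376.6 billion.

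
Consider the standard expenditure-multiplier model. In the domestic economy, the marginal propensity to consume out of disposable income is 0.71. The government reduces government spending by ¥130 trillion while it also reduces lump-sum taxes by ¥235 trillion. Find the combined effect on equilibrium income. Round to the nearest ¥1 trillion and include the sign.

Expenditure multiplier = 1/(1 − MPC) = 1/(1 − 0.71) = 1/0.29 ≈ 3.448.
ΔG contributes k·ΔG = (−¥130 trillion) / 0.29 ≈ −¥448.3 trillion.
ΔT of −¥235 trillion changes first-round spending by −c·ΔT = +¥166.85 trillion, contributing k·(−c·ΔT) = (+¥166.85 trillion) / 0.29 ≈ +¥575.3 trillion.
Net ΔY = k(ΔG − c·ΔT) = (+¥36.85 trillion) / 0.29 ≈ +¥127 trillion.

+¥127 trillion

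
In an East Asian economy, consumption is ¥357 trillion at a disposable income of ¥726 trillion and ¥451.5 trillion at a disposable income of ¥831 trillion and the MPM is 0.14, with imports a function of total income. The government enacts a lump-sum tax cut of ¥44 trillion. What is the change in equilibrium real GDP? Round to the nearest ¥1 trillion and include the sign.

+¥165 trillion

MPC = ΔC/ΔYd = (451.5 − 357)/(831 − 726) = 94.5/105 = 0.9.
A lump-sum tax change of −¥44 trillion shifts disposable income by +¥44 trillion; first-round consumption changes by −c × ΔT = −0.9 × (−¥44 trillion) = +¥39.6 trillion.
Expenditure multiplier = 1/(1 − c + m) = 1/(1 − 0.9 + 0.14) = 1/0.24 ≈ 4.167.
The tax multiplier is −c × k = −3.75, so ΔY = k × (−c·ΔT) = (+¥39.6 trillion) / 0.24 = +¥165 trillion.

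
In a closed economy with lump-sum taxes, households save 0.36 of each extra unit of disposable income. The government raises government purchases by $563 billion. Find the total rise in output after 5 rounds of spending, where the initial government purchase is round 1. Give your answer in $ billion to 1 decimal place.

MPC = 1 − MPS = 1 − 0.36 = 0.64.
Round 1 adds ΔG = $563 billion; each later round is MPC = 0.64 times the previous.
After 5 rounds: 563 + 360.32 + 230.6048 + 147.587072 + 94.45572608 = ΔG·(1 − c^5)/(1 − c) = 563 × (1 − 0.1073741824)/0.36 ≈ $1,396 billion.

$1,396.0 billion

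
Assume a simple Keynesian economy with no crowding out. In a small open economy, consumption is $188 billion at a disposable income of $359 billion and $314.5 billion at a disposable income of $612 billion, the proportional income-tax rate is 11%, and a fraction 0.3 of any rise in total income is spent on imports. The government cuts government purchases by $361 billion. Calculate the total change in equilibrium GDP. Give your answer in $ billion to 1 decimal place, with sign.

−$422.2 billion

MPC = ΔC/ΔYd = (314.5 − 188)/(612 − 359) = 126.5/253 = 0.5.
Spending multiplier = 1/(1 − c(1−t) + m) = 1/(1 − 0.5×0.89 + 0.3) = 1/0.855 ≈ 1.17.
ΔY = k × ΔG = (−$361 billion) / 0.855 ≈ −$422.2 billion.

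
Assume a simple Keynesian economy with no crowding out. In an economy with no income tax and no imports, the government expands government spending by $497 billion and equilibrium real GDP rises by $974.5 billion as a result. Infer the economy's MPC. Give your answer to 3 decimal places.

Implied spending multiplier k = ΔY/ΔG = 974.5/497 ≈ 1.9608.
Since k = 1/(1 − MPC), MPC = 1 − 1/k = 1 − ΔG/ΔY = 1 − 497/974.5 ≈ 0.490.

0.490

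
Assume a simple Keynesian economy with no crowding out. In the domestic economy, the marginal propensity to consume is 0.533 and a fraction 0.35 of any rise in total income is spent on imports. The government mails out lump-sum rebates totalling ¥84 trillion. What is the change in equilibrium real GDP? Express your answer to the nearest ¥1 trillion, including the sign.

+¥55 trillion

A lump-sum tax change of −¥84 trillion shifts disposable income by +¥84 trillion; first-round consumption changes by −c × ΔT = −0.533 × (−¥84 trillion) = +¥44.772 trillion.
Expenditure multiplier = 1/(1 − c + m) = 1/(1 − 0.533 + 0.35) = 1/0.817 ≈ 1.224.
The tax multiplier is −c × k ≈ −0.652, so ΔY = k × (−c·ΔT) = (+¥44.772 trillion) / 0.817 ≈ +¥55 trillion.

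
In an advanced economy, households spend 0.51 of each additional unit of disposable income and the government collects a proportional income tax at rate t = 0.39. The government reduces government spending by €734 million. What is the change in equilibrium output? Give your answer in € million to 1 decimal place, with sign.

−€1,065.5 million

Spending multiplier = 1/(1 − c(1−t)) = 1/(1 − 0.51×0.61) = 1/0.6889 ≈ 1.452.
ΔY = k × ΔG = (−€734 million) / 0.6889 ≈ −€1,065.5 million.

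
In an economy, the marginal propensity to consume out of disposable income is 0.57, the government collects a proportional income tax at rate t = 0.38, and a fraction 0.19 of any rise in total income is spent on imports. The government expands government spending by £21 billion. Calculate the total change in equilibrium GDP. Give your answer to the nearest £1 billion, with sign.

Government-spending multiplier = 1/(1 − c(1−t) + m) = 1/(1 − 0.57×0.62 + 0.19) = 1/0.8366 ≈ 1.195.
ΔY = k × ΔG = (+£21 billion) / 0.8366 ≈ +£25 billion.

+£25 billion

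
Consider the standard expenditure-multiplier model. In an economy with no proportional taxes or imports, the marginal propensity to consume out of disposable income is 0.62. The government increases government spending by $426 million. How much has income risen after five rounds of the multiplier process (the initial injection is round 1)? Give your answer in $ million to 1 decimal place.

Round 1 adds ΔG = $426 million; each later round is MPC = 0.62 times the previous.
After 5 rounds: 426 + 264.12 + 163.7544 + 101.527728 + 62.94719136 = ΔG·(1 − c^5)/(1 − c) = 426 × (1 − 0.0916132832)/0.38 ≈ $1,018.3 million.

$1,018.3 million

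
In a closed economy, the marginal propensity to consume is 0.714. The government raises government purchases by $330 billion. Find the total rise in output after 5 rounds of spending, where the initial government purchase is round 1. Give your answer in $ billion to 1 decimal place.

Round 1 adds ΔG = $330 billion; each later round is MPC = 0.714 times the previous.
After 5 rounds: 330 + 235.62 + 168.23268 + 120.11813352 + 85.76434733328 = ΔG·(1 − c^5)/(1 − c) = 330 × (1 − 0.185562860593824)/0.286 ≈ $939.7 billion.

$939.7 billion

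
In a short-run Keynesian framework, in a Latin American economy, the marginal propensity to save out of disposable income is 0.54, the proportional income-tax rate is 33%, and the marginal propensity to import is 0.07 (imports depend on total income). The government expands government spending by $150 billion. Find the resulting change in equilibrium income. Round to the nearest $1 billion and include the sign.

+$197 billion

MPC = 1 − MPS = 1 − 0.54 = 0.46.
Spending multiplier = 1/(1 − c(1−t) + m) = 1/(1 − 0.46×0.67 + 0.07) = 1/0.7618 ≈ 1.313.
ΔY = k × ΔG = (+$150 billion) / 0.7618 ≈ +$197 billion.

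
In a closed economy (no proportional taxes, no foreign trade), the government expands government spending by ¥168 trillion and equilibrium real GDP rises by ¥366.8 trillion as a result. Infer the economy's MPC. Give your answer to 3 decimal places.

0.542

Implied spending multiplier k = ΔY/ΔG = 366.8/168 ≈ 2.1833.
Since k = 1/(1 − MPC), MPC = 1 − 1/k = 1 − ΔG/ΔY = 1 − 168/366.8 ≈ 0.542.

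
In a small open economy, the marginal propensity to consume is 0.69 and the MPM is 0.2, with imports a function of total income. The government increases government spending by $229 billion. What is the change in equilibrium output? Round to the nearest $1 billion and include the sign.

+$449 billion

Spending multiplier = 1/(1 − c + m) = 1/(1 − 0.69 + 0.2) = 1/0.51 ≈ 1.961.
ΔY = k × ΔG = (+$229 billion) / 0.51 ≈ +$449 billion.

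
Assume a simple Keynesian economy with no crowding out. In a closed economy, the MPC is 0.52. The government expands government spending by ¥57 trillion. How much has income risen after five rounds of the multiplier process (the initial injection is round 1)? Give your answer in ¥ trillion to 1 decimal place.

¥114.2 trillion

Round 1 adds ΔG = ¥57 trillion; each later round is MPC = 0.52 times the previous.
After 5 rounds: 57 + 29.64 + 15.4128 + 8.014656 + 4.16762112 = ΔG·(1 − c^5)/(1 − c) = 57 × (1 − 0.0380204032)/0.48 ≈ ¥114.2 trillion.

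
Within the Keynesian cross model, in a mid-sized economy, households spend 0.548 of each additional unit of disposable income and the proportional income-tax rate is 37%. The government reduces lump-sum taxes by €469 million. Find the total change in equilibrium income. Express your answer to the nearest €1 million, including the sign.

+€393 million

A lump-sum tax change of −€469 million shifts disposable income by +€469 million; first-round consumption changes by −c × ΔT = −0.548 × (−€469 million) = +€257.012 million.
Expenditure multiplier = 1/(1 − c(1−t)) = 1/(1 − 0.548×0.63) = 1/0.65476 ≈ 1.527.
The tax multiplier is −c × k ≈ −0.837, so ΔY = k × (−c·ΔT) = (+€257.012 million) / 0.65476 ≈ +€393 million.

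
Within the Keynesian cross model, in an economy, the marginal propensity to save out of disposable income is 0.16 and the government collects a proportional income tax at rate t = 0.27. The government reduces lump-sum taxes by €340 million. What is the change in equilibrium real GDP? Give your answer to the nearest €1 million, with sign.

MPC = 1 − MPS = 1 − 0.16 = 0.84.
A lump-sum tax change of −€340 million shifts disposable income by +€340 million; first-round consumption changes by −c × ΔT = −0.84 × (−€340 million) = +€285.6 million.
Expenditure multiplier = 1/(1 − c(1−t)) = 1/(1 − 0.84×0.73) = 1/0.3868 ≈ 2.585.
The tax multiplier is −c × k ≈ −2.172, so ΔY = k × (−c·ΔT) = (+€285.6 million) / 0.3868 ≈ +€738 million.

+€738 million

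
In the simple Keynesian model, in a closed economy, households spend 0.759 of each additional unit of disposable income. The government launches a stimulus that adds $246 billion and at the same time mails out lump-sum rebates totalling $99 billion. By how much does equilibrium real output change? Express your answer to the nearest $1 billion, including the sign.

+$1,333 billion

Expenditure multiplier = 1/(1 − MPC) = 1/(1 − 0.759) = 1/0.241 ≈ 4.149.
ΔG contributes k·ΔG = (+$246 billion) / 0.241 ≈ +$1,020.7 billion.
ΔT of −$99 billion changes first-round spending by −c·ΔT = +$75.141 billion, contributing k·(−c·ΔT) = (+$75.141 billion) / 0.241 ≈ +$311.8 billion.
Net ΔY = k(ΔG − c·ΔT) = (+$321.141 billion) / 0.241 ≈ +$1,333 billion.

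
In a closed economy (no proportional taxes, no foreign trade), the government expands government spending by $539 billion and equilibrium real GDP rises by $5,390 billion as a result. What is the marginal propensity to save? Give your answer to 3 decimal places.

0.100

Implied spending multiplier k = ΔY/ΔG = 5,390/539 = 10.
Since k = 1/(1 − MPC), MPC = 1 − 1/k = 1 − ΔG/ΔY = 1 − 539/5,390 = 0.900.
MPS = 1 − MPC = 0.100.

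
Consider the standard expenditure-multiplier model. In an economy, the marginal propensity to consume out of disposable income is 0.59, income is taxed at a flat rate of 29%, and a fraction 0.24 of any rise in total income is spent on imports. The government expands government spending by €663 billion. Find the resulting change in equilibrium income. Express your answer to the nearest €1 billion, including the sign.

Spending multiplier = 1/(1 − c(1−t) + m) = 1/(1 − 0.59×0.71 + 0.24) = 1/0.8211 ≈ 1.218.
ΔY = k × ΔG = (+€663 billion) / 0.8211 ≈ +€807 billion.

+€807 billion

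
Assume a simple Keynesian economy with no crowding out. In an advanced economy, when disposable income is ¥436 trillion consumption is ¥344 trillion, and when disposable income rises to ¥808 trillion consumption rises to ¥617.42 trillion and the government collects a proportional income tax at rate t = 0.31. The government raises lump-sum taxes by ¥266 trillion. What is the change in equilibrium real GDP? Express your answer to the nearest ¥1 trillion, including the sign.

MPC = ΔC/ΔYd = (617.42 − 344)/(808 − 436) = 273.42/372 = 0.735.
A lump-sum tax change of +¥266 trillion shifts disposable income by −¥266 trillion; first-round consumption changes by −c × ΔT = −0.735 × (+¥266 trillion) = −¥195.51 trillion.
Expenditure multiplier = 1/(1 − c(1−t)) = 1/(1 − 0.735×0.69) = 1/0.49285 ≈ 2.029.
The tax multiplier is −c × k ≈ −1.491, so ΔY = k × (−c·ΔT) = (−¥195.51 trillion) / 0.49285 ≈ −¥397 trillion.

−¥397 trillion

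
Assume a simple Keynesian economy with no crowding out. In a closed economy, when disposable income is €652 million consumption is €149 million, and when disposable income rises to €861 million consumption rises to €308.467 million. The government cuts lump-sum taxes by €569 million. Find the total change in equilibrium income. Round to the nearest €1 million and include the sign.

+€1,832 million

MPC = ΔC/ΔYd = (308.467 − 149)/(861 − 652) = 159.467/209 = 0.763.
A lump-sum tax change of −€569 million shifts disposable income by +€569 million; first-round consumption changes by −c × ΔT = −0.763 × (−€569 million) = +€434.147 million.
Expenditure multiplier = 1/(1 − MPC) = 1/(1 − 0.763) = 1/0.237 ≈ 4.219.
The tax multiplier is −c × k ≈ −3.219, so ΔY = k × (−c·ΔT) = (+€434.147 million) / 0.237 ≈ +€1,832 million.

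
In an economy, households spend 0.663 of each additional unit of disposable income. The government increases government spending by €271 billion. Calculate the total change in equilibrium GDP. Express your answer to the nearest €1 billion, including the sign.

+€804 billion

Spending multiplier = 1/(1 − MPC) = 1/(1 − 0.663) = 1/0.337 ≈ 2.967.
ΔY = k × ΔG = (+€271 billion) / 0.337 ≈ +€804 billion.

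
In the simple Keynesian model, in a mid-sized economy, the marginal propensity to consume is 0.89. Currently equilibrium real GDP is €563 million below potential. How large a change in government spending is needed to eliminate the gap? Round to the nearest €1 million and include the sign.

+€62 million

Spending multiplier = 1/(1 − MPC) = 1/(1 − 0.89) = 1/0.11 ≈ 9.091.
Need ΔY = +€563 million, so ΔG = ΔY/k = (+€563 million) × 0.11 ≈ +€62 million.
The government should increase government spending by €62 million.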